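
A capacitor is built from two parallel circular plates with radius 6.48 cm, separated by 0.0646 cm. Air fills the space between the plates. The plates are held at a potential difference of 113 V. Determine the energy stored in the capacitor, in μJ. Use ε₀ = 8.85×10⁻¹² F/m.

A = π(6.48 cm)² = 1.32×10⁻² m².
C = ε₀A/d = 8.85×10⁻¹² × 1.32×10⁻² / 6.46×10⁻⁴ = 1.81×10⁻¹⁰ F.
U = ½CV² = ½ × 1.81×10⁻¹⁰ × (113)² = 1.15×10⁻⁶ J.

1.15 μJ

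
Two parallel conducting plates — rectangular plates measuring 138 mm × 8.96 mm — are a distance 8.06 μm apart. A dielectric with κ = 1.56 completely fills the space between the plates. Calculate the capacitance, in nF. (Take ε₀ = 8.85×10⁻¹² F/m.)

A = 138 × 8.96 mm² = 1.24×10⁻³ m².
C = κε₀A/d = 1.56 × 8.85×10⁻¹² × 1.24×10⁻³ / 8.06×10⁻⁶ = 2.12×10⁻⁹ F.

C ≈ 2.12 nF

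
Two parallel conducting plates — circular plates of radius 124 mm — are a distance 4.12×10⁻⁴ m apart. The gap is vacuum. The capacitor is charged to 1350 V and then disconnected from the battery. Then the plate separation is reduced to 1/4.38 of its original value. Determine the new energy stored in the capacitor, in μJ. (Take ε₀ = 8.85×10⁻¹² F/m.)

A = π(124 mm)² = 4.83×10⁻² m².
Initially C₁ = ε₀A/d = 8.85×10⁻¹² × 4.83×10⁻² / 4.12×10⁻⁴ = 1.04×10⁻⁹ F.
U₁ = 9.46×10⁻⁴ J.
Isolated ⇒ Q is held fixed. C₂ = 4.38 C₁ and U = Q²/(2C), so U₂/U₁ = C₁/C₂ = 0.228.
U₂ = 0.228 × 9.46×10⁻⁴ = 2.16×10⁻⁴ J.

216 μJ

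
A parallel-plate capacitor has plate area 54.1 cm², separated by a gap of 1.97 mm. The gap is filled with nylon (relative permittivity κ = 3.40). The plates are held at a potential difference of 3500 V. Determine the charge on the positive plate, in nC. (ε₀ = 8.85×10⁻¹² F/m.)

A = 54.1 cm² = 5.41×10⁻³ m².
C = κε₀A/d = 3.40 × 8.85×10⁻¹² × 5.41×10⁻³ / 1.97×10⁻³ = 8.26×10⁻¹¹ F.
Q = CV = 8.26×10⁻¹¹ × 3500 = 2.89×10⁻⁷ C.

289 nC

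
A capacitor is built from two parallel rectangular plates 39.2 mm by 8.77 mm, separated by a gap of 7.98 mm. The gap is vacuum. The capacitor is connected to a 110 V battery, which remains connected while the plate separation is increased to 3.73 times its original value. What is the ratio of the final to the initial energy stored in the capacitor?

0.268

Battery connected ⇒ V is held fixed.
C₂ = 0.268 C₁ and U = ½CV², so U₂/U₁ = C₂/C₁ = 0.268.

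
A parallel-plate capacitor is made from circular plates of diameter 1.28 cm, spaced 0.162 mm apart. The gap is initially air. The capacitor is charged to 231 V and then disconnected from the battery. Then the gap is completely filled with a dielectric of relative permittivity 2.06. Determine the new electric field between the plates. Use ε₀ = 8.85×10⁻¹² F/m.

A = π(1.28/2 cm)² = 1.29×10⁻⁴ m².
Initially C₁ = ε₀A/d = 8.85×10⁻¹² × 1.29×10⁻⁴ / 1.62×10⁻⁴ = 7.03×10⁻¹² F.
E₁ = 1.43×10⁶ V/m.
Isolated ⇒ Q is held fixed. V₂ = Q/C₂ = V₁/2.06; E = V/d, so E₂/E₁ = (V₂/V₁)(d₁/d₂) = 0.485.
E₂ = 0.485 × 1.43×10⁶ = 6.92×10⁵ V/m.

E ≈ 0.692 MV/m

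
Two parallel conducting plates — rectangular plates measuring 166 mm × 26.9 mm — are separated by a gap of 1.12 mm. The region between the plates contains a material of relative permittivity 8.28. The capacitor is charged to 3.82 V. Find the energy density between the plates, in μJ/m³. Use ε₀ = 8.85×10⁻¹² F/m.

E = V/d = 3.82 / 1.12×10⁻³ = 3.41×10³ V/m.
u = ½κε₀E² = ½ × 8.28 × 8.85×10⁻¹² × (3.41×10³)² = 4.26×10⁻⁴ J/m³.

426 μJ/m³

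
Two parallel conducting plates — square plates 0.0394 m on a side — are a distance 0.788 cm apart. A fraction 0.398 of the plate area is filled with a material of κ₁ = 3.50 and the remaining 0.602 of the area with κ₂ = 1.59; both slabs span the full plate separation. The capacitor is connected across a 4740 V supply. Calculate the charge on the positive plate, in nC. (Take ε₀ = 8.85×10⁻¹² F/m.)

19.4 nC

A = (0.0394 m)² = 1.55×10⁻³ m².
Side-by-side slabs ⇒ two capacitors in parallel, each spanning the full gap.
C₁ = κ₁ε₀A₁/d = 3.50 × 8.85×10⁻¹² × 6.18×10⁻⁴ / 7.88×10⁻³ = 2.43×10⁻¹² F.
C₂ = κ₂ε₀A₂/d = 1.59 × 8.85×10⁻¹² × 9.35×10⁻⁴ / 7.88×10⁻³ = 1.67×10⁻¹² F.
C = C₁ + C₂ = 4.10×10⁻¹² F.
Q = CV = 4.10×10⁻¹² × 4740 = 1.94×10⁻⁸ C.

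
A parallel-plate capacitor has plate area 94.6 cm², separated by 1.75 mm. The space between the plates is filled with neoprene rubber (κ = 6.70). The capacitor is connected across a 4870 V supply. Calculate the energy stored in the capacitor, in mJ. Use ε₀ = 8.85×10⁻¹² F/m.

A = 94.6 cm² = 9.46×10⁻³ m².
C = κε₀A/d = 6.70 × 8.85×10⁻¹² × 9.46×10⁻³ / 1.75×10⁻³ = 3.21×10⁻¹⁰ F.
U = ½CV² = ½ × 3.21×10⁻¹⁰ × (4870)² = 3.80×10⁻³ J.

3.80 mJ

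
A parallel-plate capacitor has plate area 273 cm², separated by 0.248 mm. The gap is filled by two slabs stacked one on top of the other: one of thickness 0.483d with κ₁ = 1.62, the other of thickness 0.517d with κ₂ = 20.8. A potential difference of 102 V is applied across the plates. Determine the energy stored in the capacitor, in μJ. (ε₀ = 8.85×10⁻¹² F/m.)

A = 273 cm² = 2.73×10⁻² m².
Stacked slabs ⇒ two capacitors in series, each with the full plate area.
C₁ = κ₁ε₀A/d₁ = 1.62 × 8.85×10⁻¹² × 2.73×10⁻² / 1.20×10⁻⁴ = 3.27×10⁻⁹ F.
C₂ = κ₂ε₀A/d₂ = 20.8 × 8.85×10⁻¹² × 2.73×10⁻² / 1.28×10⁻⁴ = 3.92×10⁻⁸ F.
C = (1/C₁ + 1/C₂)⁻¹ = 3.02×10⁻⁹ F.
U = ½CV² = ½ × 3.02×10⁻⁹ × (102)² = 1.57×10⁻⁵ J.

U ≈ 15.7 μJ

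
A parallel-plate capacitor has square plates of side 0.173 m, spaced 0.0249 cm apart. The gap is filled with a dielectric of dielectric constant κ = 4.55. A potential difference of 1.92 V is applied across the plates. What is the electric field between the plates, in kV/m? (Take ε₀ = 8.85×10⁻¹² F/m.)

E = V/d = 1.92 / 2.49×10⁻⁴ = 7.71×10³ V/m.

7.71 kV/m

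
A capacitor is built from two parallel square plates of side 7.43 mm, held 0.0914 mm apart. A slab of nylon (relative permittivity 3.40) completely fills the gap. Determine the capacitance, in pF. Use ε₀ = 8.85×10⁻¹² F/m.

C ≈ 18.2 pF

A = (7.43 mm)² = 5.52×10⁻⁵ m².
C = κε₀A/d = 3.40 × 8.85×10⁻¹² × 5.52×10⁻⁵ / 9.14×10⁻⁵ = 1.82×10⁻¹¹ F.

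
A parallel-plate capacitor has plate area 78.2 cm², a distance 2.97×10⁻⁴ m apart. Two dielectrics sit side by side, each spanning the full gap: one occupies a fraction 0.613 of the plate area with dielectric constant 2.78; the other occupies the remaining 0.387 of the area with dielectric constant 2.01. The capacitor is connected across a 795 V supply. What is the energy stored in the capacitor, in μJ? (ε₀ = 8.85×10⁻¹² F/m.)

U ≈ 183 μJ

A = 78.2 cm² = 7.82×10⁻³ m².
Side-by-side slabs ⇒ two capacitors in parallel, each spanning the full gap.
C₁ = κ₁ε₀A₁/d = 2.78 × 8.85×10⁻¹² × 4.79×10⁻³ / 2.97×10⁻⁴ = 3.97×10⁻¹⁰ F.
C₂ = κ₂ε₀A₂/d = 2.01 × 8.85×10⁻¹² × 3.03×10⁻³ / 2.97×10⁻⁴ = 1.81×10⁻¹⁰ F.
C = C₁ + C₂ = 5.78×10⁻¹⁰ F.
U = ½CV² = ½ × 5.78×10⁻¹⁰ × (795)² = 1.83×10⁻⁴ J.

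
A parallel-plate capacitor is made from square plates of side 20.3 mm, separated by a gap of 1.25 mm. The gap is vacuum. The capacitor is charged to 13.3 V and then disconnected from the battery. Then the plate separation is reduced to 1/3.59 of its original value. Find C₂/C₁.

C = ε₀A/d scales as 1/d, so C₂/C₁ = d₁/d₂ = 3.59.

3.59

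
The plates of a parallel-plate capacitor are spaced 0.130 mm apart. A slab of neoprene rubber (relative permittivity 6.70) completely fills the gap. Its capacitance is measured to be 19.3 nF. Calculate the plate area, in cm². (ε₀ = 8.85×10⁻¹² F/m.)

A = Cd/(κε₀) = 1.93×10⁻⁸ × 1.30×10⁻⁴ / (6.70 × 8.85×10⁻¹²) = 4.23×10⁻² m².

A ≈ 423 cm²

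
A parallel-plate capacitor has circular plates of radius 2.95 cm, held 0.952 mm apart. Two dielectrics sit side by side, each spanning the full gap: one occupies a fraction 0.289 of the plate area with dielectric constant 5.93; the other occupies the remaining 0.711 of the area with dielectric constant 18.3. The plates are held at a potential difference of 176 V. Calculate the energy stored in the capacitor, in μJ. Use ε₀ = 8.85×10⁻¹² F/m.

A = π(2.95 cm)² = 2.73×10⁻³ m².
Side-by-side slabs ⇒ two capacitors in parallel, each spanning the full gap.
C₁ = κ₁ε₀A₁/d = 5.93 × 8.85×10⁻¹² × 7.90×10⁻⁴ / 9.52×10⁻⁴ = 4.36×10⁻¹¹ F.
C₂ = κ₂ε₀A₂/d = 18.3 × 8.85×10⁻¹² × 1.94×10⁻³ / 9.52×10⁻⁴ = 3.31×10⁻¹⁰ F.
C = C₁ + C₂ = 3.74×10⁻¹⁰ F.
U = ½CV² = ½ × 3.74×10⁻¹⁰ × (176)² = 5.80×10⁻⁶ J.

U ≈ 5.80 μJ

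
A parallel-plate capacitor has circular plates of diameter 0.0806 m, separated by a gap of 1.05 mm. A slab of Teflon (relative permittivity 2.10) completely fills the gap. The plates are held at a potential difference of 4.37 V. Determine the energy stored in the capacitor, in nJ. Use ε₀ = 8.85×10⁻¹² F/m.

A = π(0.0806/2 m)² = 5.10×10⁻³ m².
C = κε₀A/d = 2.10 × 8.85×10⁻¹² × 5.10×10⁻³ / 1.05×10⁻³ = 9.03×10⁻¹¹ F.
U = ½CV² = ½ × 9.03×10⁻¹¹ × (4.37)² = 8.62×10⁻¹⁰ J.

U ≈ 0.862 nJ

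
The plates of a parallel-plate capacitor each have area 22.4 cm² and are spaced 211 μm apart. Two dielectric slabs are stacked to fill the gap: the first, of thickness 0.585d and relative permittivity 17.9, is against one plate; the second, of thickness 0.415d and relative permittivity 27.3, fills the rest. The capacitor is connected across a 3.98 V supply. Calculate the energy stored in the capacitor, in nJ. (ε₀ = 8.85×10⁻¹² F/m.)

A = 22.4 cm² = 2.24×10⁻³ m².
Stacked slabs ⇒ two capacitors in series, each with the full plate area.
C₁ = κ₁ε₀A/d₁ = 17.9 × 8.85×10⁻¹² × 2.24×10⁻³ / 1.23×10⁻⁴ = 2.87×10⁻⁹ F.
C₂ = κ₂ε₀A/d₂ = 27.3 × 8.85×10⁻¹² × 2.24×10⁻³ / 8.76×10⁻⁵ = 6.18×10⁻⁹ F.
C = (1/C₁ + 1/C₂)⁻¹ = 1.96×10⁻⁹ F.
U = ½CV² = ½ × 1.96×10⁻⁹ × (3.98)² = 1.55×10⁻⁸ J.

U ≈ 15.5 nJ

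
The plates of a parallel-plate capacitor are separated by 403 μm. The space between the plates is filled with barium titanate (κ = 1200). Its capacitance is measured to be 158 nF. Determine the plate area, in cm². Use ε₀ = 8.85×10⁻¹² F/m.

A = Cd/(κε₀) = 1.58×10⁻⁷ × 4.03×10⁻⁴ / (1200 × 8.85×10⁻¹²) = 6.00×10⁻³ m².

60.0 cm²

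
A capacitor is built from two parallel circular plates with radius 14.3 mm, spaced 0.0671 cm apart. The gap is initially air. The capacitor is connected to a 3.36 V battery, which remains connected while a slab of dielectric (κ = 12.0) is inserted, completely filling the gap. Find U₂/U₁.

12.0

Battery connected ⇒ V is held fixed.
C₂ = 12.0 C₁ and U = ½CV², so U₂/U₁ = C₂/C₁ = 12.0.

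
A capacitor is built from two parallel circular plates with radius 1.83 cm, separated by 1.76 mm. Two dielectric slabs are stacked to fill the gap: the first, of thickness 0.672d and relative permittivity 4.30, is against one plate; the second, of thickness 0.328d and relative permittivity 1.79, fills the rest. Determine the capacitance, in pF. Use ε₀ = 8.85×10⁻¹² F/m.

C ≈ 15.6 pF

A = π(1.83 cm)² = 1.05×10⁻³ m².
Stacked slabs ⇒ two capacitors in series, each with the full plate area.
C₁ = κ₁ε₀A/d₁ = 4.30 × 8.85×10⁻¹² × 1.05×10⁻³ / 1.18×10⁻³ = 3.39×10⁻¹¹ F.
C₂ = κ₂ε₀A/d₂ = 1.79 × 8.85×10⁻¹² × 1.05×10⁻³ / 5.77×10⁻⁴ = 2.89×10⁻¹¹ F.
C = (1/C₁ + 1/C₂)⁻¹ = 1.56×10⁻¹¹ F.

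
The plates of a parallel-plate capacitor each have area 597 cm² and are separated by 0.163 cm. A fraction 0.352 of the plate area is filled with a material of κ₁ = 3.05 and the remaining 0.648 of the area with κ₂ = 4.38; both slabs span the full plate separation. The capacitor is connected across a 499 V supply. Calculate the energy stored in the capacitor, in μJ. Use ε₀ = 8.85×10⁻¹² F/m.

A = 597 cm² = 5.97×10⁻² m².
Side-by-side slabs ⇒ two capacitors in parallel, each spanning the full gap.
C₁ = κ₁ε₀A₁/d = 3.05 × 8.85×10⁻¹² × 2.10×10⁻² / 1.63×10⁻³ = 3.48×10⁻¹⁰ F.
C₂ = κ₂ε₀A₂/d = 4.38 × 8.85×10⁻¹² × 3.87×10⁻² / 1.63×10⁻³ = 9.20×10⁻¹⁰ F.
C = C₁ + C₂ = 1.27×10⁻⁹ F.
U = ½CV² = ½ × 1.27×10⁻⁹ × (499)² = 1.58×10⁻⁴ J.

U ≈ 158 μJ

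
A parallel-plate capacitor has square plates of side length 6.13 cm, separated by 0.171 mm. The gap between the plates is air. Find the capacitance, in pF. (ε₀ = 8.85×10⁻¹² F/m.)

C ≈ 194 pF

A = (6.13 cm)² = 3.76×10⁻³ m².
C = ε₀A/d = 8.85×10⁻¹² × 3.76×10⁻³ / 1.71×10⁻⁴ = 1.94×10⁻¹⁰ F.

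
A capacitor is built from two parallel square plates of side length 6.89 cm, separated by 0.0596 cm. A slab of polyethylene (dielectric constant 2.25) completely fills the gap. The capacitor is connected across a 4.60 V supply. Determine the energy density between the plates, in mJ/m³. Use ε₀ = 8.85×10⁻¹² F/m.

E = V/d = 4.60 / 5.96×10⁻⁴ = 7.72×10³ V/m.
u = ½κε₀E² = ½ × 2.25 × 8.85×10⁻¹² × (7.72×10³)² = 5.93×10⁻⁴ J/m³.

u ≈ 0.593 mJ/m³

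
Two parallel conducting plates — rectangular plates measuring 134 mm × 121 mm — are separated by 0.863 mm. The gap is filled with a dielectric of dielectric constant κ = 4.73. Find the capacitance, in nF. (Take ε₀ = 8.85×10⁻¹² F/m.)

A = 134 × 121 mm² = 1.62×10⁻² m².
C = κε₀A/d = 4.73 × 8.85×10⁻¹² × 1.62×10⁻² / 8.63×10⁻⁴ = 7.86×10⁻¹⁰ F.

C ≈ 0.786 nF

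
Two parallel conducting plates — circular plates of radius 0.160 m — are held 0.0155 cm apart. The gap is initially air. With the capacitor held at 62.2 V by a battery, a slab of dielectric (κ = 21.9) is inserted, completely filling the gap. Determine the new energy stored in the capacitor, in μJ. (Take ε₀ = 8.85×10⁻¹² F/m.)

A = π(0.160 m)² = 8.04×10⁻² m².
Initially C₁ = ε₀A/d = 8.85×10⁻¹² × 8.04×10⁻² / 1.55×10⁻⁴ = 4.59×10⁻⁹ F.
U₁ = 8.88×10⁻⁶ J.
Battery connected ⇒ V is held fixed. C₂ = 21.9 C₁ and U = ½CV², so U₂/U₁ = C₂/C₁ = 21.9.
U₂ = 21.9 × 8.88×10⁻⁶ = 1.95×10⁻⁴ J.

U ≈ 195 μJ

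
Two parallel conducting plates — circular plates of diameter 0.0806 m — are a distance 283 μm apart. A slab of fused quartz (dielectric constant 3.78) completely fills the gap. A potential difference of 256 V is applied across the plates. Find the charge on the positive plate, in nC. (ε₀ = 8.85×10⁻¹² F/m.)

A = π(0.0806/2 m)² = 5.10×10⁻³ m².
C = κε₀A/d = 3.78 × 8.85×10⁻¹² × 5.10×10⁻³ / 2.83×10⁻⁴ = 6.03×10⁻¹⁰ F.
Q = CV = 6.03×10⁻¹⁰ × 256 = 1.54×10⁻⁷ C.

Q ≈ 154 nC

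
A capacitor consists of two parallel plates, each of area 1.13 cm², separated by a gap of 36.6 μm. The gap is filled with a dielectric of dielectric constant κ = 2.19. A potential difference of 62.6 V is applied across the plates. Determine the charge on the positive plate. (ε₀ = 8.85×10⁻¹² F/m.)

Q ≈ 3.75 nC

A = 1.13 cm² = 1.13×10⁻⁴ m².
C = κε₀A/d = 2.19 × 8.85×10⁻¹² × 1.13×10⁻⁴ / 3.66×10⁻⁵ = 5.98×10⁻¹¹ F.
Q = CV = 5.98×10⁻¹¹ × 62.6 = 3.75×10⁻⁹ C.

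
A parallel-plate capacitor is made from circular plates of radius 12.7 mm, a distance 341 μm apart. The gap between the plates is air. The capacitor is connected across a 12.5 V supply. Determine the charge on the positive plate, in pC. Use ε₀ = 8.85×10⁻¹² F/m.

A = π(12.7 mm)² = 5.07×10⁻⁴ m².
C = ε₀A/d = 8.85×10⁻¹² × 5.07×10⁻⁴ / 3.41×10⁻⁴ = 1.32×10⁻¹¹ F.
Q = CV = 1.32×10⁻¹¹ × 12.5 = 1.64×10⁻¹⁰ C.

164 pC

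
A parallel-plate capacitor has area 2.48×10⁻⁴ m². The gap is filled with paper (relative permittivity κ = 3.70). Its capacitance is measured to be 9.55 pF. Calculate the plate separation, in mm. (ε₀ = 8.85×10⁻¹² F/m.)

d = κε₀A/C = 3.70 × 8.85×10⁻¹² × 2.48×10⁻⁴ / 9.55×10⁻¹² = 8.50×10⁻⁴ m.

0.850 mm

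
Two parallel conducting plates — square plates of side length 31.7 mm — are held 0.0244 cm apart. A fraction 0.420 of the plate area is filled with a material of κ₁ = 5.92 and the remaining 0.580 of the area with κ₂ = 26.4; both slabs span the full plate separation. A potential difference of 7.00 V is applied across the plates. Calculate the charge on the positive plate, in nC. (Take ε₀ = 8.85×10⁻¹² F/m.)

Q ≈ 4.54 nC

A = (31.7 mm)² = 1.00×10⁻³ m².
Side-by-side slabs ⇒ two capacitors in parallel, each spanning the full gap.
C₁ = κ₁ε₀A₁/d = 5.92 × 8.85×10⁻¹² × 4.22×10⁻⁴ / 2.44×10⁻⁴ = 9.06×10⁻¹¹ F.
C₂ = κ₂ε₀A₂/d = 26.4 × 8.85×10⁻¹² × 5.83×10⁻⁴ / 2.44×10⁻⁴ = 5.58×10⁻¹⁰ F.
C = C₁ + C₂ = 6.49×10⁻¹⁰ F.
Q = CV = 6.49×10⁻¹⁰ × 7.00 = 4.54×10⁻⁹ C.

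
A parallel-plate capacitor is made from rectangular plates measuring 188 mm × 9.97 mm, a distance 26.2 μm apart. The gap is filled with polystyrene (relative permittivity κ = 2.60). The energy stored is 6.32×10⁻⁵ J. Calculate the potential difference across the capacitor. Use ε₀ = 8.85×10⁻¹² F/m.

277 V

A = 188 × 9.97 mm² = 1.87×10⁻³ m².
C = κε₀A/d = 2.60 × 8.85×10⁻¹² × 1.87×10⁻³ / 2.62×10⁻⁵ = 1.65×10⁻⁹ F.
V = √(2U/C) = √(2 × 6.32×10⁻⁵ / 1.65×10⁻⁹) = 2.77×10² V.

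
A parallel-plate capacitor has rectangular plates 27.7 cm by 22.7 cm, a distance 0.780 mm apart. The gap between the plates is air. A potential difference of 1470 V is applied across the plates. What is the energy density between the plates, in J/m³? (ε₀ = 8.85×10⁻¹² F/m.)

15.7 J/m³

E = V/d = 1470 / 7.80×10⁻⁴ = 1.88×10⁶ V/m.
u = ½ε₀E² = ½ × 8.85×10⁻¹² × (1.88×10⁶)² = 15.7 J/m³.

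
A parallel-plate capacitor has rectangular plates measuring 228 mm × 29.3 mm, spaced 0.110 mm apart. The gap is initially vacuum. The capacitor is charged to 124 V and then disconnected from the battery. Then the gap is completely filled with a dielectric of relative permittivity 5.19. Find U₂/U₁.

0.193

Isolated ⇒ Q is held fixed.
C₂ = 5.19 C₁ and U = Q²/(2C), so U₂/U₁ = C₁/C₂ = 0.193.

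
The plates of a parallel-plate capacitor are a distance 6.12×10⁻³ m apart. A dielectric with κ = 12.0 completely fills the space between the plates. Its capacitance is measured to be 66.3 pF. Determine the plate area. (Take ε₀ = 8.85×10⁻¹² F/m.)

A = Cd/(κε₀) = 6.63×10⁻¹¹ × 6.12×10⁻³ / (12.0 × 8.85×10⁻¹²) = 3.82×10⁻³ m².

38.2 cm²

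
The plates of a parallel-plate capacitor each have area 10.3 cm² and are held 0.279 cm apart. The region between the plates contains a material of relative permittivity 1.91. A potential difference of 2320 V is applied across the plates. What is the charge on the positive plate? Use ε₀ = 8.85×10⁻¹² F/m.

14.5 nC

A = 10.3 cm² = 1.03×10⁻³ m².
C = κε₀A/d = 1.91 × 8.85×10⁻¹² × 1.03×10⁻³ / 2.79×10⁻³ = 6.24×10⁻¹² F.
Q = CV = 6.24×10⁻¹² × 2320 = 1.45×10⁻⁸ C.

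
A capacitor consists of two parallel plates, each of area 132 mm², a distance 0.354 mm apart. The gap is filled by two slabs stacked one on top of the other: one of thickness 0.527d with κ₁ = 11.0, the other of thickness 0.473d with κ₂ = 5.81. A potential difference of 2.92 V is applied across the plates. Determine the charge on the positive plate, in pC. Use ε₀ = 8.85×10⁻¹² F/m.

A = 132 mm² = 1.32×10⁻⁴ m².
Stacked slabs ⇒ two capacitors in series, each with the full plate area.
C₁ = κ₁ε₀A/d₁ = 11.0 × 8.85×10⁻¹² × 1.32×10⁻⁴ / 1.87×10⁻⁴ = 6.89×10⁻¹¹ F.
C₂ = κ₂ε₀A/d₂ = 5.81 × 8.85×10⁻¹² × 1.32×10⁻⁴ / 1.67×10⁻⁴ = 4.05×10⁻¹¹ F.
C = (1/C₁ + 1/C₂)⁻¹ = 2.55×10⁻¹¹ F.
Q = CV = 2.55×10⁻¹¹ × 2.92 = 7.45×10⁻¹¹ C.

74.5 pC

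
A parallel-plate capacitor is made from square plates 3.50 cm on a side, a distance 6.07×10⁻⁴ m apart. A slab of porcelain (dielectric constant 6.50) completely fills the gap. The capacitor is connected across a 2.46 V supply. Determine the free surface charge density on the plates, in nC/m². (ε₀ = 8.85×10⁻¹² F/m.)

A = (3.50 cm)² = 1.23×10⁻³ m².
C = κε₀A/d = 6.50 × 8.85×10⁻¹² × 1.23×10⁻³ / 6.07×10⁻⁴ = 1.16×10⁻¹⁰ F.
σ = Q/A = CV/A = 1.16×10⁻¹⁰ × 2.46 / 1.23×10⁻³ = 2.33×10⁻⁷ C/m².

σ ≈ 233 nC/m²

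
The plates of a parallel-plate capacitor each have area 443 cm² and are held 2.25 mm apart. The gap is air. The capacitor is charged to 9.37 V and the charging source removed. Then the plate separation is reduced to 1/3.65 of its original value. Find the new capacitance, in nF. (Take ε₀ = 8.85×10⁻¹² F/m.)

A = 443 cm² = 4.43×10⁻² m².
Initially C₁ = ε₀A/d = 8.85×10⁻¹² × 4.43×10⁻² / 2.25×10⁻³ = 1.74×10⁻¹⁰ F.
C = ε₀A/d scales as 1/d, so C₂/C₁ = d₁/d₂ = 3.65.
C₂ = 3.65 × 1.74×10⁻¹⁰ = 6.36×10⁻¹⁰ F.

0.636 nF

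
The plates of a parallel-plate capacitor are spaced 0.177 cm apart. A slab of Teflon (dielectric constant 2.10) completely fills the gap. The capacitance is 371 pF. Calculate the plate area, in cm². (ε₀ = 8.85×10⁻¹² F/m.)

A ≈ 353 cm²

A = Cd/(κε₀) = 3.71×10⁻¹⁰ × 1.77×10⁻³ / (2.10 × 8.85×10⁻¹²) = 3.53×10⁻² m².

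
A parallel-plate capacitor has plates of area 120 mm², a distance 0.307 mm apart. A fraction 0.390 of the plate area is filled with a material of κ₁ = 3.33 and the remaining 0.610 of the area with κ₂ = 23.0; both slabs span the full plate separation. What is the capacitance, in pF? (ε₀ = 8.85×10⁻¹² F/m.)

A = 120 mm² = 1.20×10⁻⁴ m².
Side-by-side slabs ⇒ two capacitors in parallel, each spanning the full gap.
C₁ = κ₁ε₀A₁/d = 3.33 × 8.85×10⁻¹² × 4.68×10⁻⁵ / 3.07×10⁻⁴ = 4.49×10⁻¹² F.
C₂ = κ₂ε₀A₂/d = 23.0 × 8.85×10⁻¹² × 7.32×10⁻⁵ / 3.07×10⁻⁴ = 4.85×10⁻¹¹ F.
C = C₁ + C₂ = 5.30×10⁻¹¹ F.

53.0 pF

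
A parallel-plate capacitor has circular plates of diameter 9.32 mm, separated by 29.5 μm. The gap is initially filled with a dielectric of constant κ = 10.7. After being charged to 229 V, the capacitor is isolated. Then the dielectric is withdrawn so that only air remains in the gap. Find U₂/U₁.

Isolated ⇒ Q is held fixed.
C₂ = 0.0935 C₁ and U = Q²/(2C), so U₂/U₁ = C₁/C₂ = 10.7.

U₂/U₁ ≈ 10.7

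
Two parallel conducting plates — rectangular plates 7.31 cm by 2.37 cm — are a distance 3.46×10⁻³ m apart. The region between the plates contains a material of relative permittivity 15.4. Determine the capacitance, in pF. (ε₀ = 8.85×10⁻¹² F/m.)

C ≈ 68.2 pF

A = 7.31 × 2.37 cm² = 1.73×10⁻³ m².
C = κε₀A/d = 15.4 × 8.85×10⁻¹² × 1.73×10⁻³ / 3.46×10⁻³ = 6.82×10⁻¹¹ F.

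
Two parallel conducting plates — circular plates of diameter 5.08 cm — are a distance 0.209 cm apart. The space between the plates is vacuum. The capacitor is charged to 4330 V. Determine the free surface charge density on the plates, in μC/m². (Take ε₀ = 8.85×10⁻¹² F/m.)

A = π(5.08/2 cm)² = 2.03×10⁻³ m².
C = ε₀A/d = 8.85×10⁻¹² × 2.03×10⁻³ / 2.09×10⁻³ = 8.58×10⁻¹² F.
σ = Q/A = CV/A = 8.58×10⁻¹² × 4330 / 2.03×10⁻³ = 1.83×10⁻⁵ C/m².

18.3 μC/m²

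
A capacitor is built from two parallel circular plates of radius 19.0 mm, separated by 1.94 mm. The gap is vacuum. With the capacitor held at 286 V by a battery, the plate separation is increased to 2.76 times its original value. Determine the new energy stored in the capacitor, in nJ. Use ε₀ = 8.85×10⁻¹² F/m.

A = π(19.0 mm)² = 1.13×10⁻³ m².
Initially C₁ = ε₀A/d = 8.85×10⁻¹² × 1.13×10⁻³ / 1.94×10⁻³ = 5.17×10⁻¹² F.
U₁ = 2.12×10⁻⁷ J.
Battery connected ⇒ V is held fixed. C₂ = 0.362 C₁ and U = ½CV², so U₂/U₁ = C₂/C₁ = 0.362.
U₂ = 0.362 × 2.12×10⁻⁷ = 7.67×10⁻⁸ J.

76.7 nJ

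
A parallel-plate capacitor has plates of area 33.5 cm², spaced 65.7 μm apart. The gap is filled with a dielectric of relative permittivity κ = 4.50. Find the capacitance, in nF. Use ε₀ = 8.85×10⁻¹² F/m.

A = 33.5 cm² = 3.35×10⁻³ m².
C = κε₀A/d = 4.50 × 8.85×10⁻¹² × 3.35×10⁻³ / 6.57×10⁻⁵ = 2.03×10⁻⁹ F.

2.03 nF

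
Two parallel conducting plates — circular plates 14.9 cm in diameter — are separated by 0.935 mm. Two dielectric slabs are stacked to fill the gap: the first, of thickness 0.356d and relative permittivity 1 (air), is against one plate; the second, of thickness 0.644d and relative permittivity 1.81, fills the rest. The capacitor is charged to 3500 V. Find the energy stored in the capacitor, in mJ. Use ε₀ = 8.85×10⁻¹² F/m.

1.42 mJ

A = π(14.9/2 cm)² = 1.74×10⁻² m².
Stacked slabs ⇒ two capacitors in series, each with the full plate area.
C₁ = κ₁ε₀A/d₁ = 1.00 × 8.85×10⁻¹² × 1.74×10⁻² / 3.33×10⁻⁴ = 4.64×10⁻¹⁰ F.
C₂ = κ₂ε₀A/d₂ = 1.81 × 8.85×10⁻¹² × 1.74×10⁻² / 6.02×10⁻⁴ = 4.64×10⁻¹⁰ F.
C = (1/C₁ + 1/C₂)⁻¹ = 2.32×10⁻¹⁰ F.
U = ½CV² = ½ × 2.32×10⁻¹⁰ × (3500)² = 1.42×10⁻³ J.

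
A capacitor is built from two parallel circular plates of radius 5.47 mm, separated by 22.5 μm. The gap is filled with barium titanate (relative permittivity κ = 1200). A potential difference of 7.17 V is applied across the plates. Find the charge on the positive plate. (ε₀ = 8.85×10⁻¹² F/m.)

A = π(5.47 mm)² = 9.40×10⁻⁵ m².
C = κε₀A/d = 1200 × 8.85×10⁻¹² × 9.40×10⁻⁵ / 2.25×10⁻⁵ = 4.44×10⁻⁸ F.
Q = CV = 4.44×10⁻⁸ × 7.17 = 3.18×10⁻⁷ C.

Q ≈ 318 nC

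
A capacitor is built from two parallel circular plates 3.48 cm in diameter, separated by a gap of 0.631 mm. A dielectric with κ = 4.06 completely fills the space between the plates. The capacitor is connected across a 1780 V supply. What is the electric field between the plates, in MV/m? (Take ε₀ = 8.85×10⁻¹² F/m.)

E = V/d = 1780 / 6.31×10⁻⁴ = 2.82×10⁶ V/m.

2.82 MV/m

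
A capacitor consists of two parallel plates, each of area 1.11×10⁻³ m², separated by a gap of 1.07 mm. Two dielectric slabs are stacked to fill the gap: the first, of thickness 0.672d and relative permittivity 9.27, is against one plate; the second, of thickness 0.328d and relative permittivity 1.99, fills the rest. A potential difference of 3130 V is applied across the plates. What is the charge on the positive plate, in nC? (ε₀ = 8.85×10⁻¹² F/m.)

Stacked slabs ⇒ two capacitors in series, each with the full plate area.
C₁ = κ₁ε₀A/d₁ = 9.27 × 8.85×10⁻¹² × 1.11×10⁻³ / 7.19×10⁻⁴ = 1.27×10⁻¹⁰ F.
C₂ = κ₂ε₀A/d₂ = 1.99 × 8.85×10⁻¹² × 1.11×10⁻³ / 3.51×10⁻⁴ = 5.57×10⁻¹¹ F.
C = (1/C₁ + 1/C₂)⁻¹ = 3.87×10⁻¹¹ F.
Q = CV = 3.87×10⁻¹¹ × 3130 = 1.21×10⁻⁷ C.

Q ≈ 121 nC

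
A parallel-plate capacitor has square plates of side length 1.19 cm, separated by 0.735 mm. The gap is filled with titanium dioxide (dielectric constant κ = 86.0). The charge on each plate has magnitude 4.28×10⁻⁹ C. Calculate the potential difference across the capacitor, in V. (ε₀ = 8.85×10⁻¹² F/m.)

A = (1.19 cm)² = 1.42×10⁻⁴ m².
C = κε₀A/d = 86.0 × 8.85×10⁻¹² × 1.42×10⁻⁴ / 7.35×10⁻⁴ = 1.47×10⁻¹⁰ F.
V = Q/C = 4.28×10⁻⁹ / 1.47×10⁻¹⁰ = 29.2 V.

V ≈ 29.2 V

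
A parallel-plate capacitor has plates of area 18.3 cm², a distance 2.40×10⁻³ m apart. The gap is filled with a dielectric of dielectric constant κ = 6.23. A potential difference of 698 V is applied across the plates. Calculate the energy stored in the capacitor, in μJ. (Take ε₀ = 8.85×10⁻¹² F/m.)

A = 18.3 cm² = 1.83×10⁻³ m².
C = κε₀A/d = 6.23 × 8.85×10⁻¹² × 1.83×10⁻³ / 2.40×10⁻³ = 4.20×10⁻¹¹ F.
U = ½CV² = ½ × 4.20×10⁻¹¹ × (698)² = 1.02×10⁻⁵ J.

10.2 μJ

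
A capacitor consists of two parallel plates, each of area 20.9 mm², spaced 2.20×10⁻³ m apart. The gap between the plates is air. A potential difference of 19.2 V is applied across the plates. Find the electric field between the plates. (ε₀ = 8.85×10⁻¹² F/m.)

E ≈ 8.73 V/mm

E = V/d = 19.2 / 2.20×10⁻³ = 8.73×10³ V/m.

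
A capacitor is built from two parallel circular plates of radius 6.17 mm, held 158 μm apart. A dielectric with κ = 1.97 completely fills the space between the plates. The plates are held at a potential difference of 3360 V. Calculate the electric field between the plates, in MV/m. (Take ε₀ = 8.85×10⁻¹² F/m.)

E ≈ 21.3 MV/m

E = V/d = 3360 / 1.58×10⁻⁴ = 2.13×10⁷ V/m.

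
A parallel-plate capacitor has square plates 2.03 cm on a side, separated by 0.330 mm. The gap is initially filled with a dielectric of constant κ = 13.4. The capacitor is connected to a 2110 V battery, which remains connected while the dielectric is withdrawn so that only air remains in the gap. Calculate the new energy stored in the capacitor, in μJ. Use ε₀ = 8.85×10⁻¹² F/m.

A = (2.03 cm)² = 4.12×10⁻⁴ m².
Initially C₁ = κε₀A/d = 13.4 × 8.85×10⁻¹² × 4.12×10⁻⁴ / 3.30×10⁻⁴ = 1.48×10⁻¹⁰ F.
U₁ = 3.30×10⁻⁴ J.
Battery connected ⇒ V is held fixed. C₂ = 0.0746 C₁ and U = ½CV², so U₂/U₁ = C₂/C₁ = 0.0746.
U₂ = 0.0746 × 3.30×10⁻⁴ = 2.46×10⁻⁵ J.

24.6 μJ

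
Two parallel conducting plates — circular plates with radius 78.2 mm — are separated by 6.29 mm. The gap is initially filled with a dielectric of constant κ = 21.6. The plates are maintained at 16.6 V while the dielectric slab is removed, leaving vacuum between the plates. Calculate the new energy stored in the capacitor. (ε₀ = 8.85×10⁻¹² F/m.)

3.72 nJ

A = π(78.2 mm)² = 1.92×10⁻² m².
Initially C₁ = κε₀A/d = 21.6 × 8.85×10⁻¹² × 1.92×10⁻² / 6.29×10⁻³ = 5.84×10⁻¹⁰ F.
U₁ = 8.04×10⁻⁸ J.
Battery connected ⇒ V is held fixed. C₂ = 0.0463 C₁ and U = ½CV², so U₂/U₁ = C₂/C₁ = 0.0463.
U₂ = 0.0463 × 8.04×10⁻⁸ = 3.72×10⁻⁹ J.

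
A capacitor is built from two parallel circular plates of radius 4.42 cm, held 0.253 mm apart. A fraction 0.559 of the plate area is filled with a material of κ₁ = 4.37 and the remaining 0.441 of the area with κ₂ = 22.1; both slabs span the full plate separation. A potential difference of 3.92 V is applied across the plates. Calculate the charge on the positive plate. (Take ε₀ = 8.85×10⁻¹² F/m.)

A = π(4.42 cm)² = 6.14×10⁻³ m².
Side-by-side slabs ⇒ two capacitors in parallel, each spanning the full gap.
C₁ = κ₁ε₀A₁/d = 4.37 × 8.85×10⁻¹² × 3.43×10⁻³ / 2.53×10⁻⁴ = 5.24×10⁻¹⁰ F.
C₂ = κ₂ε₀A₂/d = 22.1 × 8.85×10⁻¹² × 2.71×10⁻³ / 2.53×10⁻⁴ = 2.09×10⁻⁹ F.
C = C₁ + C₂ = 2.62×10⁻⁹ F.
Q = CV = 2.62×10⁻⁹ × 3.92 = 1.03×10⁻⁸ C.

10.3 nC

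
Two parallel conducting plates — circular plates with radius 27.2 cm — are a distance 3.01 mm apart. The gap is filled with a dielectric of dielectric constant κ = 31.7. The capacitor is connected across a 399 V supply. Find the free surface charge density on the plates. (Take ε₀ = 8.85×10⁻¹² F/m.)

37.2 μC/m²

A = π(27.2 cm)² = 0.232 m².
C = κε₀A/d = 31.7 × 8.85×10⁻¹² × 0.232 / 3.01×10⁻³ = 2.17×10⁻⁸ F.
σ = Q/A = CV/A = 2.17×10⁻⁸ × 399 / 0.232 = 3.72×10⁻⁵ C/m².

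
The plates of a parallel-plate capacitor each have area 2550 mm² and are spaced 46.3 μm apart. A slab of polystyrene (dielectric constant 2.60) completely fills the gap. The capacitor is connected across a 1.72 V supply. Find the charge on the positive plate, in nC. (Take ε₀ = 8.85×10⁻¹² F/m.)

2.18 nC

A = 2550 mm² = 2.55×10⁻³ m².
C = κε₀A/d = 2.60 × 8.85×10⁻¹² × 2.55×10⁻³ / 4.63×10⁻⁵ = 1.27×10⁻⁹ F.
Q = CV = 1.27×10⁻⁹ × 1.72 = 2.18×10⁻⁹ C.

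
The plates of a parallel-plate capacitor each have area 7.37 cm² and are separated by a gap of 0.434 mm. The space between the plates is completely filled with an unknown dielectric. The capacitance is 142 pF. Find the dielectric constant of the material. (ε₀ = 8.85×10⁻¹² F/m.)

A = 7.37 cm² = 7.37×10⁻⁴ m².
κ = Cd/(ε₀A) = 1.42×10⁻¹⁰ × 4.34×10⁻⁴ / (8.85×10⁻¹² × 7.37×10⁻⁴) = 9.45.

κ ≈ 9.45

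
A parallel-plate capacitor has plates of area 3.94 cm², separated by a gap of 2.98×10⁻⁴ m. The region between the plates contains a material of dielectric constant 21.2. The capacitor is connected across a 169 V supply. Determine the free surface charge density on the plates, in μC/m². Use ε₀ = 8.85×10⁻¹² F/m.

106 μC/m²

A = 3.94 cm² = 3.94×10⁻⁴ m².
C = κε₀A/d = 21.2 × 8.85×10⁻¹² × 3.94×10⁻⁴ / 2.98×10⁻⁴ = 2.48×10⁻¹⁰ F.
σ = Q/A = CV/A = 2.48×10⁻¹⁰ × 169 / 3.94×10⁻⁴ = 1.06×10⁻⁴ C/m².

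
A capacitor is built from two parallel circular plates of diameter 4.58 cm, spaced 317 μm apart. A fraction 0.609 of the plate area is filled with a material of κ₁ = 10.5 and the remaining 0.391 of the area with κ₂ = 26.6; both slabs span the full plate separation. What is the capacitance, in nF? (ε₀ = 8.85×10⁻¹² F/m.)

0.772 nF

A = π(4.58/2 cm)² = 1.65×10⁻³ m².
Side-by-side slabs ⇒ two capacitors in parallel, each spanning the full gap.
C₁ = κ₁ε₀A₁/d = 10.5 × 8.85×10⁻¹² × 1.00×10⁻³ / 3.17×10⁻⁴ = 2.94×10⁻¹⁰ F.
C₂ = κ₂ε₀A₂/d = 26.6 × 8.85×10⁻¹² × 6.44×10⁻⁴ / 3.17×10⁻⁴ = 4.78×10⁻¹⁰ F.
C = C₁ + C₂ = 7.72×10⁻¹⁰ F.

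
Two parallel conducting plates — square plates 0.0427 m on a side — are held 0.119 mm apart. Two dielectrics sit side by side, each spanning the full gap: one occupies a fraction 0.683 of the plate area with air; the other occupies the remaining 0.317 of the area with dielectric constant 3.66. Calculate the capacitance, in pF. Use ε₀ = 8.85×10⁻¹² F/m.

C ≈ 250 pF

A = (0.0427 m)² = 1.82×10⁻³ m².
Side-by-side slabs ⇒ two capacitors in parallel, each spanning the full gap.
C₁ = κ₁ε₀A₁/d = 1.00 × 8.85×10⁻¹² × 1.25×10⁻³ / 1.19×10⁻⁴ = 9.26×10⁻¹¹ F.
C₂ = κ₂ε₀A₂/d = 3.66 × 8.85×10⁻¹² × 5.78×10⁻⁴ / 1.19×10⁻⁴ = 1.57×10⁻¹⁰ F.
C = C₁ + C₂ = 2.50×10⁻¹⁰ F.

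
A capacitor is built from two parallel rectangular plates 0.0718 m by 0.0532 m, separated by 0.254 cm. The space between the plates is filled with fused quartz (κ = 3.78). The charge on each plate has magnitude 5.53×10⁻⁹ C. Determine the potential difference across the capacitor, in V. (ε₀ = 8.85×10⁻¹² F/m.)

110 V

A = 0.0718 × 0.0532 m² = 3.82×10⁻³ m².
C = κε₀A/d = 3.78 × 8.85×10⁻¹² × 3.82×10⁻³ / 2.54×10⁻³ = 5.03×10⁻¹¹ F.
V = Q/C = 5.53×10⁻⁹ / 5.03×10⁻¹¹ = 1.10×10² V.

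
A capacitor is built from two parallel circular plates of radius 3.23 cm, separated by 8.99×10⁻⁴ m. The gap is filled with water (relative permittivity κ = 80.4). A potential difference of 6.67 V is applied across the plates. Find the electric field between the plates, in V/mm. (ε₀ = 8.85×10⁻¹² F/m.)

E = V/d = 6.67 / 8.99×10⁻⁴ = 7.42×10³ V/m.

7.42 V/mm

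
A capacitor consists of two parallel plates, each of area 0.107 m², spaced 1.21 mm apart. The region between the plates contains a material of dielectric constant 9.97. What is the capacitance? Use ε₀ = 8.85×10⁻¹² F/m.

C = κε₀A/d = 9.97 × 8.85×10⁻¹² × 0.107 / 1.21×10⁻³ = 7.80×10⁻⁹ F.

7.80 nF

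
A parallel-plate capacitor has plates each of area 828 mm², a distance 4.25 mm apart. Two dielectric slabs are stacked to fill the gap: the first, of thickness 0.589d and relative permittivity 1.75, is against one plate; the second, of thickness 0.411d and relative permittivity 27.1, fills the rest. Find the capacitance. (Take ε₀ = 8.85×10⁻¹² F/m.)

4.90 pF

A = 828 mm² = 8.28×10⁻⁴ m².
Stacked slabs ⇒ two capacitors in series, each with the full plate area.
C₁ = κ₁ε₀A/d₁ = 1.75 × 8.85×10⁻¹² × 8.28×10⁻⁴ / 2.50×10⁻³ = 5.12×10⁻¹² F.
C₂ = κ₂ε₀A/d₂ = 27.1 × 8.85×10⁻¹² × 8.28×10⁻⁴ / 1.75×10⁻³ = 1.14×10⁻¹⁰ F.
C = (1/C₁ + 1/C₂)⁻¹ = 4.90×10⁻¹² F.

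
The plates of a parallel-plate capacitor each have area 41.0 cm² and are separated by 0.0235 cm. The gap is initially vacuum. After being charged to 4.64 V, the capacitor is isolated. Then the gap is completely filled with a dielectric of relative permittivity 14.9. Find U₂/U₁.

0.0671

Isolated ⇒ Q is held fixed.
C₂ = 14.9 C₁ and U = Q²/(2C), so U₂/U₁ = C₁/C₂ = 0.0671.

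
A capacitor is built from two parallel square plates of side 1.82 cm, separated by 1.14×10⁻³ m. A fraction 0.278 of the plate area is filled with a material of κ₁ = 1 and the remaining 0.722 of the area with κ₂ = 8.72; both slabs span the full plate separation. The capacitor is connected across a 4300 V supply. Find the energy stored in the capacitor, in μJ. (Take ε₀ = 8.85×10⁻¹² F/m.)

A = (1.82 cm)² = 3.31×10⁻⁴ m².
Side-by-side slabs ⇒ two capacitors in parallel, each spanning the full gap.
C₁ = κ₁ε₀A₁/d = 1.00 × 8.85×10⁻¹² × 9.21×10⁻⁵ / 1.14×10⁻³ = 7.15×10⁻¹³ F.
C₂ = κ₂ε₀A₂/d = 8.72 × 8.85×10⁻¹² × 2.39×10⁻⁴ / 1.14×10⁻³ = 1.62×10⁻¹¹ F.
C = C₁ + C₂ = 1.69×10⁻¹¹ F.
U = ½CV² = ½ × 1.69×10⁻¹¹ × (4300)² = 1.56×10⁻⁴ J.

U ≈ 156 μJ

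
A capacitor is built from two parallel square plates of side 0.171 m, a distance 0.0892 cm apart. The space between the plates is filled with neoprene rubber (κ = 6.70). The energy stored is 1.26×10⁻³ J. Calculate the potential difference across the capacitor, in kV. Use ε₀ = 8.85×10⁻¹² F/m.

1.14 kV

A = (0.171 m)² = 2.92×10⁻² m².
C = κε₀A/d = 6.70 × 8.85×10⁻¹² × 2.92×10⁻² / 8.92×10⁻⁴ = 1.94×10⁻⁹ F.
V = √(2U/C) = √(2 × 1.26×10⁻³ / 1.94×10⁻⁹) = 1.14×10³ V.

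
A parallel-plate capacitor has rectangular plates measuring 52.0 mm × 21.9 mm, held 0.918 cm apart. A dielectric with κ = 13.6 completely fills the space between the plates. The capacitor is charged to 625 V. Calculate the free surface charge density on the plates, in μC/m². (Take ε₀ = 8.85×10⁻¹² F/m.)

A = 52.0 × 21.9 mm² = 1.14×10⁻³ m².
C = κε₀A/d = 13.6 × 8.85×10⁻¹² × 1.14×10⁻³ / 9.18×10⁻³ = 1.49×10⁻¹¹ F.
σ = Q/A = CV/A = 1.49×10⁻¹¹ × 625 / 1.14×10⁻³ = 8.19×10⁻⁶ C/m².

8.19 μC/m²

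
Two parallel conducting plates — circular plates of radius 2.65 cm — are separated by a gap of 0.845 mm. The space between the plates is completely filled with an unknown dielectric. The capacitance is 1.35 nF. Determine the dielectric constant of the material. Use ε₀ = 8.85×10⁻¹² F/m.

58.4

A = π(2.65 cm)² = 2.21×10⁻³ m².
κ = Cd/(ε₀A) = 1.35×10⁻⁹ × 8.45×10⁻⁴ / (8.85×10⁻¹² × 2.21×10⁻³) = 58.4.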